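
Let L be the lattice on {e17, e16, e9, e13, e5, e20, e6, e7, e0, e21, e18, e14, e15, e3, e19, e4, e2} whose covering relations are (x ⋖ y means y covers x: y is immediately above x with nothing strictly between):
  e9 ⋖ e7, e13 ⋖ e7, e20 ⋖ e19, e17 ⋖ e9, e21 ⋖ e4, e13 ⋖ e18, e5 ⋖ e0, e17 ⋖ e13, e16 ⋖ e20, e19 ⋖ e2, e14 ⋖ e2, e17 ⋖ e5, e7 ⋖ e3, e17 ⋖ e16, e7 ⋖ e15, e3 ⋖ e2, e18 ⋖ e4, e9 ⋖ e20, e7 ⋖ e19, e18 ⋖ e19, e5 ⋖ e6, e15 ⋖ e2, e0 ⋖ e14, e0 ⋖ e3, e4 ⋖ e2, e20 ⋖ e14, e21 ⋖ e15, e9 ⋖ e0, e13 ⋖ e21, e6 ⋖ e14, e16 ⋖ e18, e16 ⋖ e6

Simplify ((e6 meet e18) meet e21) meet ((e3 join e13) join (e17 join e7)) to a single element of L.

e17

e6 ∧ e18 = e16
e16 ∧ e21 = e17
e3 ∨ e13 = e3
e17 ∨ e7 = e7
e3 ∨ e7 = e3
e17 ∧ e3 = e17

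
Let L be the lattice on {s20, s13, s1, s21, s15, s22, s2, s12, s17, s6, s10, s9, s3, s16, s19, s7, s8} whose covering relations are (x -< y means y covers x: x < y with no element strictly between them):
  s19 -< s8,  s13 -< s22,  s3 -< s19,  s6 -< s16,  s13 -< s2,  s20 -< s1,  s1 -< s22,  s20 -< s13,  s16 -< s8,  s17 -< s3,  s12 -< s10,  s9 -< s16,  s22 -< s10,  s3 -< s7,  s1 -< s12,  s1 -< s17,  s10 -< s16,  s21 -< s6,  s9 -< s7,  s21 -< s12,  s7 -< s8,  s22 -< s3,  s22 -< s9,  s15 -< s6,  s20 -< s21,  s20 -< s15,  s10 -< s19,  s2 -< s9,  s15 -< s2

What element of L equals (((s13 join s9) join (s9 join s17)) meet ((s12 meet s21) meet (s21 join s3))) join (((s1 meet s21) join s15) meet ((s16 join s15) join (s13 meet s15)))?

s15

s13 ∨ s9 = s9
s9 ∨ s17 = s7
s9 ∨ s7 = s7
s12 ∧ s21 = s21
s21 ∨ s3 = s19
s21 ∧ s19 = s21
s7 ∧ s21 = s20
s1 ∧ s21 = s20
s20 ∨ s15 = s15
s16 ∨ s15 = s16
s13 ∧ s15 = s20
s16 ∨ s20 = s16
s15 ∧ s16 = s15
s20 ∨ s15 = s15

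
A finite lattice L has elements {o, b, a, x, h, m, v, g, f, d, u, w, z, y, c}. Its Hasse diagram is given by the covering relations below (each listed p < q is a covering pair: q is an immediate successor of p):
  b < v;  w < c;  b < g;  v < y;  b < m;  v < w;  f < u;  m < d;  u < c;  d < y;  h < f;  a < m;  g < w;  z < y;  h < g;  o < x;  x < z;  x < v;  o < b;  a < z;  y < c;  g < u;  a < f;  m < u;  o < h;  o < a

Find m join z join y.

Common upper bounds of {m, z, y}: c, y.
The least among these is y.

y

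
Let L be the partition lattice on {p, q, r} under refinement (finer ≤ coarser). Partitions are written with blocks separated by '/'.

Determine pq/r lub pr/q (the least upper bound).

The join of pq/r and pr/q merges any blocks that overlap across the partitions, giving pqr.

pqr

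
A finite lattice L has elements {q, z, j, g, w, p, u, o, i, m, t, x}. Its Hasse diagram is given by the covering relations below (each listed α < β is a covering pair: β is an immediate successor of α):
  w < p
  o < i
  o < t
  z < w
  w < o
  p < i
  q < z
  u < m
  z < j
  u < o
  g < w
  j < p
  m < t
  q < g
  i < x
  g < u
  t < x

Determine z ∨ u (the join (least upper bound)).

o

Common upper bounds of {z, u}: i, o, t, x.
The least among these is o.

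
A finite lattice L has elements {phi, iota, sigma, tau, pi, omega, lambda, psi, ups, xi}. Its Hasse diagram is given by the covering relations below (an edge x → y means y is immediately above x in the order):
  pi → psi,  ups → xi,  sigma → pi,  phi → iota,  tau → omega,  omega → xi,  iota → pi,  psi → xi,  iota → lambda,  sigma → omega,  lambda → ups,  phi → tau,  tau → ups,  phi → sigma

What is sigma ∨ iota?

pi

Common upper bounds of {sigma, iota}: pi, psi, xi.
The least among these is pi.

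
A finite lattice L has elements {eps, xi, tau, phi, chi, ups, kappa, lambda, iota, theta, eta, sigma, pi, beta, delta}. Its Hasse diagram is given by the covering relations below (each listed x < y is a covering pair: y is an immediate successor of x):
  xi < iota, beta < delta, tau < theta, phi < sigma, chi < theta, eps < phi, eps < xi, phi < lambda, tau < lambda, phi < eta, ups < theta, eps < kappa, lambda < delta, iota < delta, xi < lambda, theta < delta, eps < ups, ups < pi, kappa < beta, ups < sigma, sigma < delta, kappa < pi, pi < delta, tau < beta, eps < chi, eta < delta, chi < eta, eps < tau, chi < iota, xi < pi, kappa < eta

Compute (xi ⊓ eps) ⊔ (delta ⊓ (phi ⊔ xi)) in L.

lambda

xi ∧ eps = eps
phi ∨ xi = lambda
delta ∧ lambda = lambda
eps ∨ lambda = lambda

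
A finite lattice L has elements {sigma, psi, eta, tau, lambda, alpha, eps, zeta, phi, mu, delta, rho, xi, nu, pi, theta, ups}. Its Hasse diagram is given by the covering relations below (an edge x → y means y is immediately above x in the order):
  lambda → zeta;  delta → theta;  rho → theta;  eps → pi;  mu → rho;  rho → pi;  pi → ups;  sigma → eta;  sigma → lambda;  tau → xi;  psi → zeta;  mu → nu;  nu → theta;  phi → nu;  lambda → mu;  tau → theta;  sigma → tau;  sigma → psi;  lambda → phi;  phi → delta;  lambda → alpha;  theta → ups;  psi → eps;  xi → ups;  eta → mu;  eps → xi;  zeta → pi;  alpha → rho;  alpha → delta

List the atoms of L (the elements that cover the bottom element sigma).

eta, lambda, psi, tau

The atoms are exactly the elements that cover sigma: eta, lambda, psi, tau.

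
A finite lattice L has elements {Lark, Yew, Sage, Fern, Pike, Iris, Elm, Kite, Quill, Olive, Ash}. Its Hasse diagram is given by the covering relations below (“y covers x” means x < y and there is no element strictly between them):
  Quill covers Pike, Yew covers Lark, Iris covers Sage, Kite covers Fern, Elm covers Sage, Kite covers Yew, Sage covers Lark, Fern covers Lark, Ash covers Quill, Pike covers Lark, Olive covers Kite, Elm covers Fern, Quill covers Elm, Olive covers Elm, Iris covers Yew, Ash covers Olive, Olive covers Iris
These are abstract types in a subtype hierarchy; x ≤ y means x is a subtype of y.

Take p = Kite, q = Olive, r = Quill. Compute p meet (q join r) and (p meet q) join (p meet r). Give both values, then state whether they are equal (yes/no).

q join r = Ash, so p meet (q join r) = Kite meet Ash = Kite.
p meet q = Kite and p meet r = Fern, so (p meet q) join (p meet r) = Kite join Fern = Kite.
Equal: yes.

Kite; Kite; yes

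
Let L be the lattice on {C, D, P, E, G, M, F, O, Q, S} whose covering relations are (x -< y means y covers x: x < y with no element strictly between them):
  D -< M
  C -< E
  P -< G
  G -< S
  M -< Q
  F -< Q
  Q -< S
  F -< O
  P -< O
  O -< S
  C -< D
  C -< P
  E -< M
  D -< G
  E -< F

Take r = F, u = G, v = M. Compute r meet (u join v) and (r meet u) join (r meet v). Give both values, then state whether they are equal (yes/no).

F; E; no

u join v = S, so r meet (u join v) = F meet S = F.
r meet u = C and r meet v = E, so (r meet u) join (r meet v) = C join E = E.
Equal: no.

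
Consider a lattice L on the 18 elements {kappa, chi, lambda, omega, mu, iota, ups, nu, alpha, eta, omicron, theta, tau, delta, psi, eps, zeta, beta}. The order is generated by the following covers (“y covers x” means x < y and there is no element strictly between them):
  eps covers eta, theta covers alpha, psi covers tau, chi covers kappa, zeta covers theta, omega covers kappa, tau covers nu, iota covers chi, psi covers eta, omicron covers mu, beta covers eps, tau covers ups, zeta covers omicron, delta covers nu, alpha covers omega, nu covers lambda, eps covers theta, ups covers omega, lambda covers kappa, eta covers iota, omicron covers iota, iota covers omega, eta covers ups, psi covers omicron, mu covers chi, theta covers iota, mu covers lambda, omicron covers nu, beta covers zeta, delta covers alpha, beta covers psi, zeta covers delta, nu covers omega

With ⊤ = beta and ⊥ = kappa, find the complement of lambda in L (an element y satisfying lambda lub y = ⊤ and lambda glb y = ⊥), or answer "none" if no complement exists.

eps

Need y with lambda ∨ y = beta and lambda ∧ y = kappa.
Checking each element gives: eps.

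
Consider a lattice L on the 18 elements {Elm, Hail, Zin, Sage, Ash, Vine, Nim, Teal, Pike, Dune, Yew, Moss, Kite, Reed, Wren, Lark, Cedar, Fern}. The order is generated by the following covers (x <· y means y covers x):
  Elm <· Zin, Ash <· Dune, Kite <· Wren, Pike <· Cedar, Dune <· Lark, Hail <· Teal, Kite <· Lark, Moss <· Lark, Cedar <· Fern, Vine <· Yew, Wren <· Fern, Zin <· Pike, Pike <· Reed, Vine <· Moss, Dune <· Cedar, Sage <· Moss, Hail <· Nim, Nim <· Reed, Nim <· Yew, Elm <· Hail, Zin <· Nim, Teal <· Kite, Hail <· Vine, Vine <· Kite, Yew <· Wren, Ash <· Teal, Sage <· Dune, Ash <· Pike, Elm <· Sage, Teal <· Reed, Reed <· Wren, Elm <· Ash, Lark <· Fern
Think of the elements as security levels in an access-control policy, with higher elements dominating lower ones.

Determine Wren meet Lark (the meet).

Common lower bounds of {Wren, Lark}: Ash, Elm, Hail, Kite, Teal, Vine.
The greatest among these is Kite.

Kite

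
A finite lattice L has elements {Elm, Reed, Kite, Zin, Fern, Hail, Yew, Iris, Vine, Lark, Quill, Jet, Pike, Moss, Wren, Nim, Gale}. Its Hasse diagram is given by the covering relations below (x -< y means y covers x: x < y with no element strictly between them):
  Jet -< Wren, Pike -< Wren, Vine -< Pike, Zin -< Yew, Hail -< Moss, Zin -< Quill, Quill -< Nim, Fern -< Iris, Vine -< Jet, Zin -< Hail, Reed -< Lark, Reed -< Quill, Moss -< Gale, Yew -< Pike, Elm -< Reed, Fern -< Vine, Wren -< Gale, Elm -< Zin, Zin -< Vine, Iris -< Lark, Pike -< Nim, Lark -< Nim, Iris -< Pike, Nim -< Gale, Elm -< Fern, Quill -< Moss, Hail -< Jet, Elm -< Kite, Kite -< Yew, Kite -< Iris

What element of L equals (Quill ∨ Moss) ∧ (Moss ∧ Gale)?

Quill ∨ Moss = Moss
Moss ∧ Gale = Moss
Moss ∧ Moss = Moss

Moss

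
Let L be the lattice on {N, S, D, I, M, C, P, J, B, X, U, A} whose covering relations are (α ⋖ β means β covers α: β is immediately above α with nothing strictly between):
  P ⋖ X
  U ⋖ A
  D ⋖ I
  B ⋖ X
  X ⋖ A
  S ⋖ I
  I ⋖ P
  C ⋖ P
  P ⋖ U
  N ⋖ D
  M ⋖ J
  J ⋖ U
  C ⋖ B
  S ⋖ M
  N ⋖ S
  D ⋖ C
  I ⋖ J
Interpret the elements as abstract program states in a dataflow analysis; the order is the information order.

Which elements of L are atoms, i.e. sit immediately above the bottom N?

The atoms are exactly the elements that cover N: D, S.

D, S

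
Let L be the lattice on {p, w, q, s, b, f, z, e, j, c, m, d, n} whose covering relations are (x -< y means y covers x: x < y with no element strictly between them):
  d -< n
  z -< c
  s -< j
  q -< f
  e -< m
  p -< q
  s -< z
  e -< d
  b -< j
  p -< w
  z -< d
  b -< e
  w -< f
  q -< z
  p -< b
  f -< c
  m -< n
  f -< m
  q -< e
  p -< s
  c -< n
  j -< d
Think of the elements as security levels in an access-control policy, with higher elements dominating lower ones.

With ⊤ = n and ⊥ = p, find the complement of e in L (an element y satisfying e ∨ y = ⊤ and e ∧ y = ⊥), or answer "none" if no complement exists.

For every candidate y, either e ∨ y ≠ n or e ∧ y ≠ p; no complement exists.

none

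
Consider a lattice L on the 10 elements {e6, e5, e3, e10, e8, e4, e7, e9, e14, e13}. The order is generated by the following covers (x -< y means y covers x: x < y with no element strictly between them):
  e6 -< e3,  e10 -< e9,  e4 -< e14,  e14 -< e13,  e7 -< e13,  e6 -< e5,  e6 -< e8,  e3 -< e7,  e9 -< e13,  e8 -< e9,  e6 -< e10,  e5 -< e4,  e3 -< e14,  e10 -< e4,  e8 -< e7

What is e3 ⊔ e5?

Common upper bounds of {e3, e5}: e13, e14.
The least among these is e14.

e14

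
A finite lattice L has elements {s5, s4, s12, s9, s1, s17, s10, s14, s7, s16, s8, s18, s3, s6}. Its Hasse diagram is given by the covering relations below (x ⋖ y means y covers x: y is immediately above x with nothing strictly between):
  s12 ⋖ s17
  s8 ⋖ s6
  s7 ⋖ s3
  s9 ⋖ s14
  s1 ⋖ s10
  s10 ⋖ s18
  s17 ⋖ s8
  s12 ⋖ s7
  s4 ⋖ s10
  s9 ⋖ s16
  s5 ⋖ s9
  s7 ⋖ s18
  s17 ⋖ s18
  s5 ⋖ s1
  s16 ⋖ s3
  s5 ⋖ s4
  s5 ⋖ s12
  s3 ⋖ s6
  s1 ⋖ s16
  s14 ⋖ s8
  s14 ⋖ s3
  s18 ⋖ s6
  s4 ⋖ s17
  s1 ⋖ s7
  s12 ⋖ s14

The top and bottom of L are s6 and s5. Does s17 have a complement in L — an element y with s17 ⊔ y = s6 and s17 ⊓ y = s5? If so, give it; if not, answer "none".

s16

Need y with s17 ∨ y = s6 and s17 ∧ y = s5.
Checking each element gives: s16.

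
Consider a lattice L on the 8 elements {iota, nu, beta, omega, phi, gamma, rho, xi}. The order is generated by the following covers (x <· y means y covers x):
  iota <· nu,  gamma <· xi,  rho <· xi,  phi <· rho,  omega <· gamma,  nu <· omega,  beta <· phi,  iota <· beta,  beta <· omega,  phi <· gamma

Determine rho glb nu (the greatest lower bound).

Common lower bounds of {rho, nu}: iota.
The greatest among these is iota.

iota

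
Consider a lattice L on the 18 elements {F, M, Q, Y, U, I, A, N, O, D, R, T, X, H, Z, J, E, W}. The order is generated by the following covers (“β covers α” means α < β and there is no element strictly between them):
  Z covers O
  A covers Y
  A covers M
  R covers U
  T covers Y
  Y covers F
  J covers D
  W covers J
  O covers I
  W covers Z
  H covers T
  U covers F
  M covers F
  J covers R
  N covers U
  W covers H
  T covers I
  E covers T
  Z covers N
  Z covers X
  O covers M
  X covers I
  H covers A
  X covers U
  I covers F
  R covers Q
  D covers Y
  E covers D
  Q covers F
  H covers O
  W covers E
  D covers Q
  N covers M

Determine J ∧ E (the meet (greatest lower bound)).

Common lower bounds of {J, E}: D, F, Q, Y.
The greatest among these is D.

D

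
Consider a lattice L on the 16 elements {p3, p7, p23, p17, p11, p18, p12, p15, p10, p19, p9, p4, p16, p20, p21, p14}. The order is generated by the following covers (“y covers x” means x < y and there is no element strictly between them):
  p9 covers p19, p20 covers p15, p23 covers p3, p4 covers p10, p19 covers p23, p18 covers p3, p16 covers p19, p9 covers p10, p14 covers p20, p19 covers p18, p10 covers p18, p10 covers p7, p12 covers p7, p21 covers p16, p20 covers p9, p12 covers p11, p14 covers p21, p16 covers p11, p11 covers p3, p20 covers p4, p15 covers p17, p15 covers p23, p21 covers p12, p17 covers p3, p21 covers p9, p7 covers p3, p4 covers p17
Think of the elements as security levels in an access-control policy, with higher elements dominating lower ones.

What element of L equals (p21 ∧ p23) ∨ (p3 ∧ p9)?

p23

p21 ∧ p23 = p23
p3 ∧ p9 = p3
p23 ∨ p3 = p23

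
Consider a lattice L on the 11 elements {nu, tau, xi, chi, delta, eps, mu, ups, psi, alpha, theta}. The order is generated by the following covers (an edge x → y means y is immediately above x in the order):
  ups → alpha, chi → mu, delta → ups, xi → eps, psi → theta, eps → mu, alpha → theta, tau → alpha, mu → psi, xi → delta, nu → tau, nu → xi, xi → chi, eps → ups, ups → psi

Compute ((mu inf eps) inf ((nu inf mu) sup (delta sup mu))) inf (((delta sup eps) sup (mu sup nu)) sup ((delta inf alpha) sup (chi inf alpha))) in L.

mu ∧ eps = eps
nu ∧ mu = nu
delta ∨ mu = psi
nu ∨ psi = psi
eps ∧ psi = eps
delta ∨ eps = ups
mu ∨ nu = mu
ups ∨ mu = psi
delta ∧ alpha = delta
chi ∧ alpha = xi
delta ∨ xi = delta
psi ∨ delta = psi
eps ∧ psi = eps

eps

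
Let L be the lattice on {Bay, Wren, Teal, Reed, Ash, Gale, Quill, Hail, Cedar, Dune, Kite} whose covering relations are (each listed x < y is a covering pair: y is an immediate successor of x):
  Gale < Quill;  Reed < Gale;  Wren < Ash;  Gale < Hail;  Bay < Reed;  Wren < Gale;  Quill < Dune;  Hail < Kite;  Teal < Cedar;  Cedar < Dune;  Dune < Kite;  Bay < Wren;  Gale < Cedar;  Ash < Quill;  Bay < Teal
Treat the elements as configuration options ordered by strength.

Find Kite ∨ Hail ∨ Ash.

Kite

Common upper bounds of {Kite, Hail, Ash}: Kite.
The least among these is Kite.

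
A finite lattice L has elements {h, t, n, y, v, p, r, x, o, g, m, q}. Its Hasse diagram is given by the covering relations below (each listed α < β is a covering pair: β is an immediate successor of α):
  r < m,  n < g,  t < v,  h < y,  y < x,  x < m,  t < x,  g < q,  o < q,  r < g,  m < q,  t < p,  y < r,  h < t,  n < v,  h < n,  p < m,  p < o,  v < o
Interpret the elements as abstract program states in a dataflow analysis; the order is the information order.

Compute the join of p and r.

Common upper bounds of {p, r}: m, q.
The least among these is m.

m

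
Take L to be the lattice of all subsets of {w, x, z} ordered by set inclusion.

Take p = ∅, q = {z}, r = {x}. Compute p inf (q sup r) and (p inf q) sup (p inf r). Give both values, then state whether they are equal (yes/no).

q sup r = {x,z}, so p inf (q sup r) = ∅ inf {x,z} = ∅.
p inf q = ∅ and p inf r = ∅, so (p inf q) sup (p inf r) = ∅ sup ∅ = ∅.
Equal: yes.

∅; ∅; yes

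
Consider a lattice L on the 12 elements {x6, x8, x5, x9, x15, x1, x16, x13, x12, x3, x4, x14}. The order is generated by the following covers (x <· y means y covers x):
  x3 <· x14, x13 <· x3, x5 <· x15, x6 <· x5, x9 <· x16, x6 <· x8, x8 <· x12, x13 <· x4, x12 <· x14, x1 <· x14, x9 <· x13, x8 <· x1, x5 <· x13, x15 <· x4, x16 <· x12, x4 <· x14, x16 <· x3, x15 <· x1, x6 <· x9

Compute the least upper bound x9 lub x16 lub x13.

x3

Common upper bounds of {x9, x16, x13}: x14, x3.
The least among these is x3.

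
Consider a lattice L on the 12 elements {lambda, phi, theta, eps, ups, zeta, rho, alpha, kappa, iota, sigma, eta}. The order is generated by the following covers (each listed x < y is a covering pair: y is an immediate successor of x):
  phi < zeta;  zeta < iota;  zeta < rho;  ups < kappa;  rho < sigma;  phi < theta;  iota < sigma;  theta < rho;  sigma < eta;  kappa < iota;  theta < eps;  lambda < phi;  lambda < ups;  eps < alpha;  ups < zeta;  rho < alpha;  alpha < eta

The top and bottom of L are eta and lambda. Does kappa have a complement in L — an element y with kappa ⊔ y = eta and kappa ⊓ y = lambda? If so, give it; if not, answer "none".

eps

Need y with kappa ∨ y = eta and kappa ∧ y = lambda.
Checking each element gives: eps.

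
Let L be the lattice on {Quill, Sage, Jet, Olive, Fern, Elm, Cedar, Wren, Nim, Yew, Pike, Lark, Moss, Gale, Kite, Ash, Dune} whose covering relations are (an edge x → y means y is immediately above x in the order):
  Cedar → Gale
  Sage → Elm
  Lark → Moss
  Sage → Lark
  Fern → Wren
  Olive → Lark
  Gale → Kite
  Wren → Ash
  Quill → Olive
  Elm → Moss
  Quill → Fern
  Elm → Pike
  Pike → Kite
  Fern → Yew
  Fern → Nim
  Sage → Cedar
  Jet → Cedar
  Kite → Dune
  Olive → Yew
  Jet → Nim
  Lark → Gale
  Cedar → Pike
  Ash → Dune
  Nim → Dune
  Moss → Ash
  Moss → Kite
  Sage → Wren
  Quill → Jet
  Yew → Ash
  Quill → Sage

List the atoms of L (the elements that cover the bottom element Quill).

Fern, Jet, Olive, Sage

The atoms are exactly the elements that cover Quill: Fern, Jet, Olive, Sage.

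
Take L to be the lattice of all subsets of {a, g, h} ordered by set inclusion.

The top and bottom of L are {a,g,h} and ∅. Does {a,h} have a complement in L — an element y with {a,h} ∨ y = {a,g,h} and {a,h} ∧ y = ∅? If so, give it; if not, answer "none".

{g}

Need y with {a,h} ∨ y = {a,g,h} and {a,h} ∧ y = ∅.
Checking each element gives: {g}.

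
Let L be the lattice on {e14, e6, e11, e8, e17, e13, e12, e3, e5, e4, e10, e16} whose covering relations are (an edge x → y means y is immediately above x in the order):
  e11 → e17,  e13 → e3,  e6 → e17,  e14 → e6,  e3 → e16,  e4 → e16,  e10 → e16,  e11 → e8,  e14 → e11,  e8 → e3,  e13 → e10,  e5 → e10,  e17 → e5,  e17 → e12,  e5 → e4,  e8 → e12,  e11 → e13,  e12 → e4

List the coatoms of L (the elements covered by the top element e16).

e10, e3, e4

The coatoms are exactly the elements covered by e16: e10, e3, e4.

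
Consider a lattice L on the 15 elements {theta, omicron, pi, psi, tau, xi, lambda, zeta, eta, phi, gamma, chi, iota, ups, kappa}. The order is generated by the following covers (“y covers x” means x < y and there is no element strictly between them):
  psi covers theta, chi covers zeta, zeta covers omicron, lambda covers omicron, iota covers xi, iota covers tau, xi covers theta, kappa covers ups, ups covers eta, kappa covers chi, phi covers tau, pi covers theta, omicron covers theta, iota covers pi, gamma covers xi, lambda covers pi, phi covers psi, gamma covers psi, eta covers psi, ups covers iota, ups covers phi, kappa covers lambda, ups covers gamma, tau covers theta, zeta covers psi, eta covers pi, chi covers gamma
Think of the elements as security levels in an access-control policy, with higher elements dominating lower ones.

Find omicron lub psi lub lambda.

kappa

Common upper bounds of {omicron, psi, lambda}: kappa.
The least among these is kappa.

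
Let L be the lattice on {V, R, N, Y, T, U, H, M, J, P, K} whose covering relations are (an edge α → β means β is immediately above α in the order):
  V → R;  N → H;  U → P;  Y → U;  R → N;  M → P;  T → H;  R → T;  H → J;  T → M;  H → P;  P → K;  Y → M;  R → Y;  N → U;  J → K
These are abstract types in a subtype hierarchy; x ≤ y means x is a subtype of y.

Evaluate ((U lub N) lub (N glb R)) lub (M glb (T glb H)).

P

U ∨ N = U
N ∧ R = R
U ∨ R = U
T ∧ H = T
M ∧ T = T
U ∨ T = P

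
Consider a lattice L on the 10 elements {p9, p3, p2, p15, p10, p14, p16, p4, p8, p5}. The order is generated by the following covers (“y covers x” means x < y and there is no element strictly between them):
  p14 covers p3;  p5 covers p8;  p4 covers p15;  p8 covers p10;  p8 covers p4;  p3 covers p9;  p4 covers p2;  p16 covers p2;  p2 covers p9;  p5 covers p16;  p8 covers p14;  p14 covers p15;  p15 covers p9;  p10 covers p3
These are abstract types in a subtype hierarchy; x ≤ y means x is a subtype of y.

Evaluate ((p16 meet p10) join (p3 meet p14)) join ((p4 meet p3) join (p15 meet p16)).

p16 ∧ p10 = p9
p3 ∧ p14 = p3
p9 ∨ p3 = p3
p4 ∧ p3 = p9
p15 ∧ p16 = p9
p9 ∨ p9 = p9
p3 ∨ p9 = p3

p3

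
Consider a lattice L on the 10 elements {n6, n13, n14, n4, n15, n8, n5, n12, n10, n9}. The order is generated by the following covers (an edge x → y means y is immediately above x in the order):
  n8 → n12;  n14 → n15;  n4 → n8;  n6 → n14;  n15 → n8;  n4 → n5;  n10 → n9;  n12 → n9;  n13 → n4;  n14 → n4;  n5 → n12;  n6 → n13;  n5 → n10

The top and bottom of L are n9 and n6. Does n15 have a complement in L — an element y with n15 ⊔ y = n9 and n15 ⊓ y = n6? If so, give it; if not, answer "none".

none

For every candidate y, either n15 ∨ y ≠ n9 or n15 ∧ y ≠ n6; no complement exists.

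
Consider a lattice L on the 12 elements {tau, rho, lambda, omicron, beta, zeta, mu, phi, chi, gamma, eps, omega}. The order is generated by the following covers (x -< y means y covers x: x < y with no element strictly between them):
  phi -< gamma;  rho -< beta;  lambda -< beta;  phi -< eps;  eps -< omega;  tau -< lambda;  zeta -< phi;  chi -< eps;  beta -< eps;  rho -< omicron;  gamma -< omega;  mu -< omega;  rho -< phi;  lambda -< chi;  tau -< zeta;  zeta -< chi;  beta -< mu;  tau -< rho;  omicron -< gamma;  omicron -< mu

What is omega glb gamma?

gamma

Common lower bounds of {omega, gamma}: gamma, omicron, phi, rho, tau, zeta.
The greatest among these is gamma.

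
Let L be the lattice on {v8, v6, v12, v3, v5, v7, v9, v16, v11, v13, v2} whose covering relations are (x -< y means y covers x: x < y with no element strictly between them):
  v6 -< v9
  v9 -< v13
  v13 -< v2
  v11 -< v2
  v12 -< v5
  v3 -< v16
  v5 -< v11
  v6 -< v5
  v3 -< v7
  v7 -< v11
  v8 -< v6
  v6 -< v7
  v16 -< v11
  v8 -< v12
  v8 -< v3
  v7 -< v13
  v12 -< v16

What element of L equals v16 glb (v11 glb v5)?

v11 ∧ v5 = v5
v16 ∧ v5 = v12

v12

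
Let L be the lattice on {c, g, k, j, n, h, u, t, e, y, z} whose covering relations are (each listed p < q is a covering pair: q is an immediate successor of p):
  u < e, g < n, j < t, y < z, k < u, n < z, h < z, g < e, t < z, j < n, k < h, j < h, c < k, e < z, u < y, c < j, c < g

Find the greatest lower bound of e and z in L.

e

Common lower bounds of {e, z}: c, e, g, k, u.
The greatest among these is e.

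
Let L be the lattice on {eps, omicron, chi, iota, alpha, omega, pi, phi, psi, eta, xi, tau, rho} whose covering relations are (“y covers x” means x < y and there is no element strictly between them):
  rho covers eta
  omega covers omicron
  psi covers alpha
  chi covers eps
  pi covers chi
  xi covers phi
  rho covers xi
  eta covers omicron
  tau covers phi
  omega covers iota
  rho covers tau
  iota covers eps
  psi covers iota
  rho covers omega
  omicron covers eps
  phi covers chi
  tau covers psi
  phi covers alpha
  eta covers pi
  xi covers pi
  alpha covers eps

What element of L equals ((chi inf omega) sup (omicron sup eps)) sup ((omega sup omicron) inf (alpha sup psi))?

chi ∧ omega = eps
omicron ∨ eps = omicron
eps ∨ omicron = omicron
omega ∨ omicron = omega
alpha ∨ psi = psi
omega ∧ psi = iota
omicron ∨ iota = omega

omega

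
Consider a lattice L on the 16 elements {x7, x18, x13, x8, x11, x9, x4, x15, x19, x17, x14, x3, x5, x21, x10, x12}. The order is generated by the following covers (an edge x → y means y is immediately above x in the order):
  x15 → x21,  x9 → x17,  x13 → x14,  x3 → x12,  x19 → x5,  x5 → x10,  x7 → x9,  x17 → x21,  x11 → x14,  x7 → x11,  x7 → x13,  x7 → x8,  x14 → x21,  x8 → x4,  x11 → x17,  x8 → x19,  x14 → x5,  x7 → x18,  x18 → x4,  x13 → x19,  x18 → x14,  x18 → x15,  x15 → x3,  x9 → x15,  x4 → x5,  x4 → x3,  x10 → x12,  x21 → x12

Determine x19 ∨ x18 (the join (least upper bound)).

x5

Common upper bounds of {x19, x18}: x10, x12, x5.
The least among these is x5.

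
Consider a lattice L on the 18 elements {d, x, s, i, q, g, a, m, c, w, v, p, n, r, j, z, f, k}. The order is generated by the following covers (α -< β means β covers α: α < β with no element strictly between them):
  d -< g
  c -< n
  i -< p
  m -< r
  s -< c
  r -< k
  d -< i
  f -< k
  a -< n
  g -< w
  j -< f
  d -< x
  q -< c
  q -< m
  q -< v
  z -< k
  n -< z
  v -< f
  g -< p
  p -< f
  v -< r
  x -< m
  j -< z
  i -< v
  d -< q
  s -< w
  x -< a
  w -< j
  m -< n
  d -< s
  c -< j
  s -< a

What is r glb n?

Common lower bounds of {r, n}: d, m, q, x.
The greatest among these is m.

m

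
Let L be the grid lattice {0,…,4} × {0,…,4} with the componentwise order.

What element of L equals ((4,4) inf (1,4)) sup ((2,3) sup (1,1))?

(2,4)

(4,4) ∧ (1,4) = (1,4)
(2,3) ∨ (1,1) = (2,3)
(1,4) ∨ (2,3) = (2,4)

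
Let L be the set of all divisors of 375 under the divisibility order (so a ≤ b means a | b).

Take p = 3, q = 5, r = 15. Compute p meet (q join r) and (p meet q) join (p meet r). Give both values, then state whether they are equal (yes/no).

q join r = 15, so p meet (q join r) = 3 meet 15 = 3.
p meet q = 1 and p meet r = 3, so (p meet q) join (p meet r) = 1 join 3 = 3.
Equal: yes.

3; 3; yes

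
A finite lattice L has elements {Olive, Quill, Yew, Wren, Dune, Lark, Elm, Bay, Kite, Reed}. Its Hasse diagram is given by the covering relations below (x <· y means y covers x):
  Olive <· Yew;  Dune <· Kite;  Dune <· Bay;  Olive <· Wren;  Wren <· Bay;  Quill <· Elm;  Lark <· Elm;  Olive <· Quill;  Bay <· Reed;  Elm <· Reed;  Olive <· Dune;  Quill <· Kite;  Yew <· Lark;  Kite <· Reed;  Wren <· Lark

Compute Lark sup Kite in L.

Lark ∨ Kite = Reed

Reed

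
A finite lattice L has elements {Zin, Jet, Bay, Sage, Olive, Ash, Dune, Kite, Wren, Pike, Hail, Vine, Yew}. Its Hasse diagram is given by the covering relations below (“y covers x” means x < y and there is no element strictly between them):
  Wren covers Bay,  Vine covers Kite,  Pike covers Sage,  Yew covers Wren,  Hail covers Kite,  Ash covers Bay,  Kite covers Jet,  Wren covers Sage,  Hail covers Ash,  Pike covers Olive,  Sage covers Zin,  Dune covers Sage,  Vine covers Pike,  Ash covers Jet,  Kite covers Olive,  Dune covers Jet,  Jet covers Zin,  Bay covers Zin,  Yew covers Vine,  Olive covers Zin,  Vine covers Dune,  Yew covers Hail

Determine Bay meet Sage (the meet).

Zin

Common lower bounds of {Bay, Sage}: Zin.
The greatest among these is Zin.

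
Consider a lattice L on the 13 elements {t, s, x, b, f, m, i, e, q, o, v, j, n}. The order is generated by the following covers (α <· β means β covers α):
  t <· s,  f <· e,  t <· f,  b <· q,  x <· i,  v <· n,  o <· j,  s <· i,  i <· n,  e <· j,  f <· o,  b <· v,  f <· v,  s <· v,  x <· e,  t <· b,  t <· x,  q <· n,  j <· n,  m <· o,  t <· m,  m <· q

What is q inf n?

q

Common lower bounds of {q, n}: b, m, q, t.
The greatest among these is q.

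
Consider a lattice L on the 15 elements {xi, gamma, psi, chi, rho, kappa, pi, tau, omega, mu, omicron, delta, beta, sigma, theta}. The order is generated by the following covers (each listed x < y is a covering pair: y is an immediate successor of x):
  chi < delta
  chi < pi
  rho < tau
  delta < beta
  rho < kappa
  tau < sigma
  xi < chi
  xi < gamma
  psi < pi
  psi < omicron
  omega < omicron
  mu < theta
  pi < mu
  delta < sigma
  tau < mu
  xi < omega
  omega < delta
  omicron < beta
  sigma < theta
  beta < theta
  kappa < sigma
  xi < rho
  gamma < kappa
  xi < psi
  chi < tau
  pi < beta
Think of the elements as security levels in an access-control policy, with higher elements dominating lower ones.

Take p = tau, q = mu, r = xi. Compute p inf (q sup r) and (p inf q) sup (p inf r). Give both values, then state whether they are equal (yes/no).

tau; tau; yes

q sup r = mu, so p inf (q sup r) = tau inf mu = tau.
p inf q = tau and p inf r = xi, so (p inf q) sup (p inf r) = tau sup xi = tau.
Equal: yes.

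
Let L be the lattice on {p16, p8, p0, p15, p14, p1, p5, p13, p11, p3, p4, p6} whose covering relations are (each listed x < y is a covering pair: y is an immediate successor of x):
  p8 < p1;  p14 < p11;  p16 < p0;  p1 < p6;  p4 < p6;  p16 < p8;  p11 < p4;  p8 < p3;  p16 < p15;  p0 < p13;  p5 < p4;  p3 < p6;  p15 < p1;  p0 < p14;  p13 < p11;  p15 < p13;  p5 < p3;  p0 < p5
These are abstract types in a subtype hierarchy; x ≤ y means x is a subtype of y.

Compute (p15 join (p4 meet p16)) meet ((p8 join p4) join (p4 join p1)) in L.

p15

p4 ∧ p16 = p16
p15 ∨ p16 = p15
p8 ∨ p4 = p6
p4 ∨ p1 = p6
p6 ∨ p6 = p6
p15 ∧ p6 = p15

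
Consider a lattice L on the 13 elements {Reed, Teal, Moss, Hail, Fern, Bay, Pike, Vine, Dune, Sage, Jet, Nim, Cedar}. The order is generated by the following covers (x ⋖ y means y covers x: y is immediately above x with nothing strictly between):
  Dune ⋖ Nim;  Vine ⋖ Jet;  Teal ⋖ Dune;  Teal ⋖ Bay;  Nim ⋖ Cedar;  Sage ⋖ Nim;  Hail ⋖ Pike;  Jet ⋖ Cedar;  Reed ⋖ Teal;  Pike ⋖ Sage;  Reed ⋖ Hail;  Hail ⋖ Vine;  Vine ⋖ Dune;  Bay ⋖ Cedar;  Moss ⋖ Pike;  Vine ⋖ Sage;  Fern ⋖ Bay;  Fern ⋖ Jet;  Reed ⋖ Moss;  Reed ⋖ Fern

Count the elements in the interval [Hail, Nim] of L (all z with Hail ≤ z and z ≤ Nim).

6

The interval [Hail, Nim] = {Dune, Hail, Nim, Pike, Sage, Vine}, which has 6 elements.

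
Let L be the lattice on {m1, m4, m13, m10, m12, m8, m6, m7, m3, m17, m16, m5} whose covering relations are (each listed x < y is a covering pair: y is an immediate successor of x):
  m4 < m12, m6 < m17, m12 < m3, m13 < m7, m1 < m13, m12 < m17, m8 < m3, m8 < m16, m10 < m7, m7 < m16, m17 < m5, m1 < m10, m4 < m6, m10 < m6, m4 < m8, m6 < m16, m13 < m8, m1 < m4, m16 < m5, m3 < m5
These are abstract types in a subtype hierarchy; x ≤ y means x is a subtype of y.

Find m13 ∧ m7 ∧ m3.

Common lower bounds of {m13, m7, m3}: m1, m13.
The greatest among these is m13.

m13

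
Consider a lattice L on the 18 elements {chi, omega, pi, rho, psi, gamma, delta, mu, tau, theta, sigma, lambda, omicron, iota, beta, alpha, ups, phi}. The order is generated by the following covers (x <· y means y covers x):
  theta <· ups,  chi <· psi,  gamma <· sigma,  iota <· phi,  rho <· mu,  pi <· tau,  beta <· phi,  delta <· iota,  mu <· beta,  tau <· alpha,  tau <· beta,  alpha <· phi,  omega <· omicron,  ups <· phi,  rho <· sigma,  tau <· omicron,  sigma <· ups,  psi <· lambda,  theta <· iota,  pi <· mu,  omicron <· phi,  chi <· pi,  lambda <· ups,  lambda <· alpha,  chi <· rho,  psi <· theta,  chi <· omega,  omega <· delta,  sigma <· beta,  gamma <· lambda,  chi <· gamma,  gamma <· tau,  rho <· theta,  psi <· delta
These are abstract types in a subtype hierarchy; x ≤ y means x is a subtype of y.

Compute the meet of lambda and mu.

Common lower bounds of {lambda, mu}: chi.
The greatest among these is chi.

chi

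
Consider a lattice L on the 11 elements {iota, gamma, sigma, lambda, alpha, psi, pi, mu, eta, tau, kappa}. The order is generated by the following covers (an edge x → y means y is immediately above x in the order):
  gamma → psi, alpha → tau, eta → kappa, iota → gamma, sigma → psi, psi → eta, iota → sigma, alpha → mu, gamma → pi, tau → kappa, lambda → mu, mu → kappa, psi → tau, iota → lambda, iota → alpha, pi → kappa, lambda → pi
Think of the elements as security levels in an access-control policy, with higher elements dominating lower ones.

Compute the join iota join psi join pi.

Common upper bounds of {iota, psi, pi}: kappa.
The least among these is kappa.

kappa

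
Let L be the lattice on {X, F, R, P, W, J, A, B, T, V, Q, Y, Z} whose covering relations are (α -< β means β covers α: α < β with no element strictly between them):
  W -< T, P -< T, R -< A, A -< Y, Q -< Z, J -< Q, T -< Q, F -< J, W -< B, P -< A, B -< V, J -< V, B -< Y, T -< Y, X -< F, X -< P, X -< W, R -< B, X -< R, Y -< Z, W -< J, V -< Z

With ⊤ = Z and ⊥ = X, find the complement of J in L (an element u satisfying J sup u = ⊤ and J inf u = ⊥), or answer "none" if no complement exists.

Need u with J ∨ u = Z and J ∧ u = X.
Checking each element gives: A.

A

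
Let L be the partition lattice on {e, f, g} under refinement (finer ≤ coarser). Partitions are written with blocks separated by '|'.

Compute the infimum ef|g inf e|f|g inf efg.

The meet (common refinement) of ef|g, e|f|g, efg intersects blocks pairwise, giving e|f|g.

e|f|g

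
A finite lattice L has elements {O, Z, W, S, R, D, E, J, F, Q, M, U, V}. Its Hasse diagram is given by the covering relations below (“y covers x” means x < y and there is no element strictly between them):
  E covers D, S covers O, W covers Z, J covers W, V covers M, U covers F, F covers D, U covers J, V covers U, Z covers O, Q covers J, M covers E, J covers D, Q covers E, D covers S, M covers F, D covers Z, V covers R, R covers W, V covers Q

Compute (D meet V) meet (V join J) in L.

D ∧ V = D
V ∨ J = V
D ∧ V = D

D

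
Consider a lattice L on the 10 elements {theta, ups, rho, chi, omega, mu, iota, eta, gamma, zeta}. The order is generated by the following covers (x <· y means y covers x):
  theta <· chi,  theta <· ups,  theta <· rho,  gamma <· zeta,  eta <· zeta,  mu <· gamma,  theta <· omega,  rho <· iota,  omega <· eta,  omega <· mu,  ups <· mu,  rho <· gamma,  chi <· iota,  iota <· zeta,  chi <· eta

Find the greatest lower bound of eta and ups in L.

theta

Common lower bounds of {eta, ups}: theta.
The greatest among these is theta.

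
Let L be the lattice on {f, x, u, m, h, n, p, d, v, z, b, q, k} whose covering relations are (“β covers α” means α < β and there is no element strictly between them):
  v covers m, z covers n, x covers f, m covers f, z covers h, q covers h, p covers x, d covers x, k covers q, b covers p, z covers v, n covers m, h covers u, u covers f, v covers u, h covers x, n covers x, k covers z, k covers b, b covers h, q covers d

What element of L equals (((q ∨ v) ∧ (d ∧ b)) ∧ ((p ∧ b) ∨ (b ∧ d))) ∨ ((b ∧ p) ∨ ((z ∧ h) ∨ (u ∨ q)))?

k

q ∨ v = k
d ∧ b = x
k ∧ x = x
p ∧ b = p
b ∧ d = x
p ∨ x = p
x ∧ p = x
b ∧ p = p
z ∧ h = h
u ∨ q = q
h ∨ q = q
p ∨ q = k
x ∨ k = k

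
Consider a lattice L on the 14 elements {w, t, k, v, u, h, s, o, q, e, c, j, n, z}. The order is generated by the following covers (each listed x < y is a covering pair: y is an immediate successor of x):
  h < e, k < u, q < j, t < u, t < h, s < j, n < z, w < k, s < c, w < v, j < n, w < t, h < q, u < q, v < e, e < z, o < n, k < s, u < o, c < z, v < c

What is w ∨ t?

Common upper bounds of {w, t}: e, h, j, n, o, q, t, u, z.
The least among these is t.

t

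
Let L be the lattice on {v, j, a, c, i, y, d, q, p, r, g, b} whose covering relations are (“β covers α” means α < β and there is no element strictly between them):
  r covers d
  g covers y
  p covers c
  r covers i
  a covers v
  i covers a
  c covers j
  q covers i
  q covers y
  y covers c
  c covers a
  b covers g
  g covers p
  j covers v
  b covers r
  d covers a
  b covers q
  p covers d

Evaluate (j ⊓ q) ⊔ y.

y

j ∧ q = j
j ∨ y = y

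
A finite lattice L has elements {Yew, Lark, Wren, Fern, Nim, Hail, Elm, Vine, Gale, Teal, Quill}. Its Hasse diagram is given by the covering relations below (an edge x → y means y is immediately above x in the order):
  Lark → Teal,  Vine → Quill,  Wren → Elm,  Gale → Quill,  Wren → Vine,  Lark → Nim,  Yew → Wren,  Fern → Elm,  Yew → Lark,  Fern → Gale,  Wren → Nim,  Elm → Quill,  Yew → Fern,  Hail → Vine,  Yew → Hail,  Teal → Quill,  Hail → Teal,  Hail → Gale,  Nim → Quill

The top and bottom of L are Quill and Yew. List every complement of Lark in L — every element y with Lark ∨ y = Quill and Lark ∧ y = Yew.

Elm, Fern, Gale, Vine

Need y with Lark ∨ y = Quill and Lark ∧ y = Yew.
Checking each element gives: Elm, Fern, Gale, Vine.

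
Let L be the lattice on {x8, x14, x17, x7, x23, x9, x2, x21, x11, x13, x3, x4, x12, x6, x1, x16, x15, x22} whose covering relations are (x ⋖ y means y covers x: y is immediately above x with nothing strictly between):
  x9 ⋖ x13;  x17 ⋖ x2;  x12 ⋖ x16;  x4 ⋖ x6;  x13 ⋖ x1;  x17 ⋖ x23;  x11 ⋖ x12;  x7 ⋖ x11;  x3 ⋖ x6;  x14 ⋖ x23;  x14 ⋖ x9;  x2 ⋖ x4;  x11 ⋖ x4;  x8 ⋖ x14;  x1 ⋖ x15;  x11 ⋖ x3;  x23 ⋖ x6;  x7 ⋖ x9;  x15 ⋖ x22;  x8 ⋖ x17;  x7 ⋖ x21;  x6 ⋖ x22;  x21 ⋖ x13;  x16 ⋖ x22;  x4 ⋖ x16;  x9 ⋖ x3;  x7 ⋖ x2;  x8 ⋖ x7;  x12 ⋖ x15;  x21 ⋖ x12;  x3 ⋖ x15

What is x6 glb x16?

x4

Common lower bounds of {x6, x16}: x11, x17, x2, x4, x7, x8.
The greatest among these is x4.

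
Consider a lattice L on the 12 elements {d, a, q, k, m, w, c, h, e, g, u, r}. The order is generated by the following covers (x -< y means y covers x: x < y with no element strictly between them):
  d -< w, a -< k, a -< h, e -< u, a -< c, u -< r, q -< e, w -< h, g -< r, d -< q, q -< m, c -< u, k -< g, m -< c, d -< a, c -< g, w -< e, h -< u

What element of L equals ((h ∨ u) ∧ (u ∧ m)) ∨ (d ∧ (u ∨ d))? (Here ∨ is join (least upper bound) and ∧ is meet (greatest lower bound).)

m

h ∨ u = u
u ∧ m = m
u ∧ m = m
u ∨ d = u
d ∧ u = d
m ∨ d = m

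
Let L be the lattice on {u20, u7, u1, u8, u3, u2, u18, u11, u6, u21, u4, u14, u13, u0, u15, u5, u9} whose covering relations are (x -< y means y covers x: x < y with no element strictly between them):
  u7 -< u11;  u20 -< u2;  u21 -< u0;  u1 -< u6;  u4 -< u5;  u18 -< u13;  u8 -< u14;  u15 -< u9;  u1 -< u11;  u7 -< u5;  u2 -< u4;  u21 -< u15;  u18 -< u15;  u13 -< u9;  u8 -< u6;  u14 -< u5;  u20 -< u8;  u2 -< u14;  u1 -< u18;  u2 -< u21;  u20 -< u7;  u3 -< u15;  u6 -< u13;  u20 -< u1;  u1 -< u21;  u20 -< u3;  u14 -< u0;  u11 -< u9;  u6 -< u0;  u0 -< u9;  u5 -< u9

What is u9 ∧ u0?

Common lower bounds of {u9, u0}: u0, u1, u14, u2, u20, u21, u6, u8.
The greatest among these is u0.

u0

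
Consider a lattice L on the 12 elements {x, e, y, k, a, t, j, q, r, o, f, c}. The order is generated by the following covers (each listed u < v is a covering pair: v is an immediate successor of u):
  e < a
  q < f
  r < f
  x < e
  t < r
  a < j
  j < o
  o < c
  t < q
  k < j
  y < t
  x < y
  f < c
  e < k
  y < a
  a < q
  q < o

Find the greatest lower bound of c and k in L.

Common lower bounds of {c, k}: e, k, x.
The greatest among these is k.

k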